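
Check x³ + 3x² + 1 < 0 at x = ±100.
x = 100: LHS = 100³ + 3·100² + 1 = 1030001; 1030001 < 0 — FAILS
x = -100: LHS = (-100)³ + 3·(-100)² + 1 = -969999; -969999 < 0 — holds

Answer: Partially: fails for x = 100, holds for x = -100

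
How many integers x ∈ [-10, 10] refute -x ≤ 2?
Counterexamples in [-10, 10]: {-10, -9, -8, -7, -6, -5, -4, -3}.

Counting them gives 8 values.

Answer: 8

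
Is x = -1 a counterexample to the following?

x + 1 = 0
Substitute x = -1 into the relation:
x = -1: LHS = (-1) + 1 = 0; 0 = 0 — holds

The claim holds here, so x = -1 is not a counterexample. (A counterexample exists elsewhere, e.g. x = 0.)

Answer: No, x = -1 is not a counterexample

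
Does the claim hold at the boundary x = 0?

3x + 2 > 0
x = 0: LHS = 3·0 + 2 = 2; 2 > 0 — holds

The relation is satisfied at x = 0.

Answer: Yes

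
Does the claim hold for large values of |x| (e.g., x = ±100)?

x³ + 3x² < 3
x = 100: LHS = 100³ + 3·100² = 1030000; 1030000 < 3 — FAILS
x = -100: LHS = (-100)³ + 3·(-100)² = -970000; -970000 < 3 — holds

Answer: Partially: fails for x = 100, holds for x = -100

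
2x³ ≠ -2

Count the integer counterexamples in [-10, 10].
Counterexamples in [-10, 10]: {-1}.

Counting them gives 1 values.

Answer: 1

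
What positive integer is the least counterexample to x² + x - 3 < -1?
Testing positive integers:
x = 1: LHS = 1² + 1 - 3 = -1; -1 < -1 — FAILS  ← smallest positive counterexample

Answer: x = 1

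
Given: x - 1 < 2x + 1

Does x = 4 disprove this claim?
Substitute x = 4 into the relation:
x = 4: LHS = 4 - 1 = 3, RHS = 2·4 + 1 = 9; 3 < 9 — holds

The claim holds here, so x = 4 is not a counterexample. (A counterexample exists elsewhere, e.g. x = -2.)

Answer: No, x = 4 is not a counterexample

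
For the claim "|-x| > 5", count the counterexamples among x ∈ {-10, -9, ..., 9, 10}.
Counterexamples in [-10, 10]: {-5, -4, -3, -2, -1, 0, 1, 2, 3, 4, 5}.

Counting them gives 11 values.

Answer: 11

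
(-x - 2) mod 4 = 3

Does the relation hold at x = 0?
x = 0: LHS = (-0 - 2) mod 4 = (-2) mod 4 = 2; 2 = 3 — FAILS

The relation fails at x = 0, so x = 0 is a counterexample.

Answer: No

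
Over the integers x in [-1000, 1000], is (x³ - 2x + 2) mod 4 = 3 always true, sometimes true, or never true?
Holds at x = -1: LHS = ((-1)³ - 2·(-1) + 2) mod 4 = 3 mod 4 = 3; 3 = 3 — holds
Fails at x = 0: LHS = (0³ - 2·0 + 2) mod 4 = 2 mod 4 = 2; 2 = 3 — FAILS
It is satisfied by some integers in the range but not all.

Answer: Sometimes true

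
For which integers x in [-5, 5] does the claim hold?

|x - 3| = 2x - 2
Track d = LHS − RHS over the integers in [-5, 5]. Equality would need d = 0, but d changes sign only between consecutive integers, jumping over 0:
x = 1: LHS = |1 - 3| = |-2| = 2, RHS = 2·1 - 2 = 0; 2 = 0 — FAILS  (d = 2)
x = 2: LHS = |2 - 3| = |-1| = 1, RHS = 2·2 - 2 = 2; 1 = 2 — FAILS  (d = -1)
Away from these crossings d keeps a constant sign, and checking every integer in [-5, 5] confirms d ≠ 0 throughout. Hence the two sides are never equal, so the claimed relation (=) fails for every integer in [-5, 5].

Answer: None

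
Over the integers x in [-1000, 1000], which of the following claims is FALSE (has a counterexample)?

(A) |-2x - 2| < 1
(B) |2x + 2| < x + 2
(A) x = 0: LHS = |-2·0 - 2| = |-2| = 2; 2 < 1 — FAILS
(B) x = 0: LHS = |2·0 + 2| = |2| = 2, RHS = 0 + 2 = 2; 2 < 2 — FAILS

Answer: Both A and B are false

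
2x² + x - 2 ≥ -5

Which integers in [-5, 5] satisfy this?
Over all integers in [-5, 5], LHS − RHS is smallest at x = 0, where it equals 3:
x = 0: LHS = 2·0² + 0 - 2 = -2; -2 ≥ -5 — holds
At the ends of the range:
x = -5: LHS = 2·(-5)² + (-5) - 2 = 43; 43 ≥ -5 — holds
x = 5: LHS = 2·5² + 5 - 2 = 53; 53 ≥ -5 — holds
Hence LHS − RHS is never negative, i.e. LHS ≥ RHS throughout, so the relation holds for every integer in [-5, 5].

Answer: All integers in [-5, 5]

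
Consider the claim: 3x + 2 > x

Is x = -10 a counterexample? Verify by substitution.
Substitute x = -10 into the relation:
x = -10: LHS = 3·(-10) + 2 = -28; -28 > -10 — FAILS

Since the claim fails at x = -10, this value is a counterexample.

Answer: Yes, x = -10 is a counterexample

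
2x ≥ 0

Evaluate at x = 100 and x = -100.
x = 100: LHS = 2·100 = 200; 200 ≥ 0 — holds
x = -100: LHS = 2·(-100) = -200; -200 ≥ 0 — FAILS

Answer: Partially: holds for x = 100, fails for x = -100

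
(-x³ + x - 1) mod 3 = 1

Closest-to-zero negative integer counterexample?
Testing negative integers from -1 downward:
x = -1: LHS = (-(-1)³ + (-1) - 1) mod 3 = (-1) mod 3 = 2; 2 = 1 — FAILS  ← closest negative counterexample to 0

Answer: x = -1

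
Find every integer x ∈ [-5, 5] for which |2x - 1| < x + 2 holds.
Holds for: {0, 1, 2}
Fails for: {-5, -4, -3, -2, -1, 3, 4, 5}

Answer: {0, 1, 2}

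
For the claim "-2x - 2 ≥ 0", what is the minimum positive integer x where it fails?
Testing positive integers:
x = 1: LHS = -2·1 - 2 = -4; -4 ≥ 0 — FAILS  ← smallest positive counterexample

Answer: x = 1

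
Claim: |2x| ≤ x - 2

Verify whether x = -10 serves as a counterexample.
Substitute x = -10 into the relation:
x = -10: LHS = |2·(-10)| = |-20| = 20, RHS = (-10) - 2 = -12; 20 ≤ -12 — FAILS

Since the claim fails at x = -10, this value is a counterexample.

Answer: Yes, x = -10 is a counterexample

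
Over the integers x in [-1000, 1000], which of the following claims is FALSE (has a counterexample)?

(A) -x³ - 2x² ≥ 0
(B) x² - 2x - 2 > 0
(A) x = 1: LHS = -1³ - 2·1² = -3; -3 ≥ 0 — FAILS
(B) x = 0: LHS = 0² - 2·0 - 2 = -2; -2 > 0 — FAILS

Answer: Both A and B are false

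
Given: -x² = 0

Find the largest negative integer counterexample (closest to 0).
Testing negative integers from -1 downward:
x = -1: LHS = -(-1)² = -1; -1 = 0 — FAILS  ← closest negative counterexample to 0

Answer: x = -1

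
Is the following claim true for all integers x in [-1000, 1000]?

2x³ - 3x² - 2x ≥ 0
The claim fails at x = 1:
x = 1: LHS = 2·1³ - 3·1² - 2·1 = -3; -3 ≥ 0 — FAILS

Because a single integer refutes it, the statement is false.

Answer: False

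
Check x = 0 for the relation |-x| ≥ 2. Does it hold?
x = 0: LHS = |-0| = |0| = 0; 0 ≥ 2 — FAILS

The relation fails at x = 0, so x = 0 is a counterexample.

Answer: No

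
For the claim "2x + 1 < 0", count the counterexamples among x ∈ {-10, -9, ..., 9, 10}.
Counterexamples in [-10, 10]: {0, 1, 2, 3, 4, 5, 6, 7, 8, 9, 10}.

Counting them gives 11 values.

Answer: 11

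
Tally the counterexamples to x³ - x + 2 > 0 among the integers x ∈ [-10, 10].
Counterexamples in [-10, 10]: {-10, -9, -8, -7, -6, -5, -4, -3, -2}.

Counting them gives 9 values.

Answer: 9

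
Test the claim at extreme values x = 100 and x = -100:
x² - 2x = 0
x = 100: LHS = 100² - 2·100 = 9800; 9800 = 0 — FAILS
x = -100: LHS = (-100)² - 2·(-100) = 10200; 10200 = 0 — FAILS

Answer: No, fails for both x = 100 and x = -100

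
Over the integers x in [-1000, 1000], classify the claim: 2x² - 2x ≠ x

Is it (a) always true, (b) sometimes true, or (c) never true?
Holds at x = 1: LHS = 2·1² - 2·1 = 0; 0 ≠ 1 — holds
Fails at x = 0: LHS = 2·0² - 2·0 = 0; 0 ≠ 0 — FAILS
It is satisfied by some integers in the range but not all.

Answer: Sometimes true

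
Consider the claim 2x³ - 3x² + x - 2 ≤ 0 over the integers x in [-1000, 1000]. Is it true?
The claim fails at x = 2:
x = 2: LHS = 2·2³ - 3·2² + 2 - 2 = 4; 4 ≤ 0 — FAILS

Because a single integer refutes it, the statement is false.

Answer: False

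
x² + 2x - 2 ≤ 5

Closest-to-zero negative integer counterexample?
Testing negative integers from -1 downward:
x = -1: LHS = (-1)² + 2·(-1) - 2 = -3; -3 ≤ 5 — holds
x = -2: LHS = (-2)² + 2·(-2) - 2 = -2; -2 ≤ 5 — holds
x = -3: LHS = (-3)² + 2·(-3) - 2 = 1; 1 ≤ 5 — holds
x = -4: LHS = (-4)² + 2·(-4) - 2 = 6; 6 ≤ 5 — FAILS  ← closest negative counterexample to 0

Answer: x = -4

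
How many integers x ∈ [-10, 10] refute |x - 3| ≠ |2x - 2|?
Counterexamples in [-10, 10]: {-1}.

Counting them gives 1 values.

Answer: 1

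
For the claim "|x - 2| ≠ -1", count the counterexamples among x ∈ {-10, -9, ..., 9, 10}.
An absolute value is never negative, so the left side is ≥ 0 for every x, while the right side is -1. Tightest case in [-10, 10] is x = 2:
x = 2: LHS = |2 - 2| = |0| = 0; 0 ≠ -1 — holds
Hence LHS − RHS is never 0, i.e. the two sides are never equal, so the relation holds for every integer in [-10, 10].

No counterexample appears in that range.

Answer: 0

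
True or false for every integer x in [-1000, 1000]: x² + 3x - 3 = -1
The claim fails at x = 0:
x = 0: LHS = 0² + 3·0 - 3 = -3; -3 = -1 — FAILS

Because a single integer refutes it, the statement is false.

Answer: False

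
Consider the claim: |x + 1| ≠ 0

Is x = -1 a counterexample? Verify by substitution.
Substitute x = -1 into the relation:
x = -1: LHS = |(-1) + 1| = |0| = 0; 0 ≠ 0 — FAILS

Since the claim fails at x = -1, this value is a counterexample.

Answer: Yes, x = -1 is a counterexample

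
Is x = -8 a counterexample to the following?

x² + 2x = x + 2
Substitute x = -8 into the relation:
x = -8: LHS = (-8)² + 2·(-8) = 48, RHS = (-8) + 2 = -6; 48 = -6 — FAILS

Since the claim fails at x = -8, this value is a counterexample.

Answer: Yes, x = -8 is a counterexample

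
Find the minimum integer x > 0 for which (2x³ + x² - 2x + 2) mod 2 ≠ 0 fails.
Testing positive integers:
x = 1: LHS = (2·1³ + 1² - 2·1 + 2) mod 2 = 3 mod 2 = 1; 1 ≠ 0 — holds
x = 2: LHS = (2·2³ + 2² - 2·2 + 2) mod 2 = 18 mod 2 = 0; 0 ≠ 0 — FAILS  ← smallest positive counterexample

Answer: x = 2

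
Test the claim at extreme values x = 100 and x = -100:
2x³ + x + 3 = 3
x = 100: LHS = 2·100³ + 100 + 3 = 2000103; 2000103 = 3 — FAILS
x = -100: LHS = 2·(-100)³ + (-100) + 3 = -2000097; -2000097 = 3 — FAILS

Answer: No, fails for both x = 100 and x = -100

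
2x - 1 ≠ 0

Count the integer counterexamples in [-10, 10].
Track d = LHS − RHS over the integers in [-10, 10]. Equality would need d = 0, but d changes sign only between consecutive integers, jumping over 0:
x = 0: LHS = 2·0 - 1 = -1; -1 ≠ 0 — holds  (d = -1)
x = 1: LHS = 2·1 - 1 = 1; 1 ≠ 0 — holds  (d = 1)
Away from these crossings d keeps a constant sign, and checking every integer in [-10, 10] confirms d ≠ 0 throughout. Hence the two sides are never equal, so the relation holds for every integer in [-10, 10].

No counterexample appears in that range.

Answer: 0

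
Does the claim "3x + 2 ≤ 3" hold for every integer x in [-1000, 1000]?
The claim fails at x = 1:
x = 1: LHS = 3·1 + 2 = 5; 5 ≤ 3 — FAILS

Because a single integer refutes it, the statement is false.

Answer: False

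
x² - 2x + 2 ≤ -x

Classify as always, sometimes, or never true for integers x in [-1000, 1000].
Over all integers in [-1000, 1000], LHS − RHS is smallest at x = 0, where it equals 2:
x = 0: LHS = 0² - 2·0 + 2 = 2, RHS = -0 = 0; 2 ≤ 0 — FAILS
At the ends of the range:
x = -1000: LHS = (-1000)² - 2·(-1000) + 2 = 1002002, RHS = -(-1000) = 1000; 1002002 ≤ 1000 — FAILS
x = 1000: LHS = 1000² - 2·1000 + 2 = 998002; 998002 ≤ -1000 — FAILS
Hence LHS − RHS is never zero or negative, i.e. LHS > RHS throughout, so the claimed relation (≤) fails for every integer in [-1000, 1000].

No integer in the range satisfies it.

Answer: Never true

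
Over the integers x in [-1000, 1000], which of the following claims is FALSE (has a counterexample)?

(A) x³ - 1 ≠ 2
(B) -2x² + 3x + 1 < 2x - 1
(A) Track d = LHS − RHS over the integers in [-1000, 1000]. Equality would need d = 0, but d changes sign only between consecutive integers, jumping over 0:
x = 1: LHS = 1³ - 1 = 0; 0 ≠ 2 — holds  (d = -2)
x = 2: LHS = 2³ - 1 = 7; 7 ≠ 2 — holds  (d = 5)
Away from these crossings d keeps a constant sign, and checking every integer in [-1000, 1000] confirms d ≠ 0 throughout. Hence the two sides are never equal, so the relation holds for every integer in [-1000, 1000].

(B) x = 0: LHS = -2·0² + 3·0 + 1 = 1, RHS = 2·0 - 1 = -1; 1 < -1 — FAILS

Only (B) has a counterexample.

Answer: B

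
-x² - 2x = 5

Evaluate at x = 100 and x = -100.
x = 100: LHS = -100² - 2·100 = -10200; -10200 = 5 — FAILS
x = -100: LHS = -(-100)² - 2·(-100) = -9800; -9800 = 5 — FAILS

Answer: No, fails for both x = 100 and x = -100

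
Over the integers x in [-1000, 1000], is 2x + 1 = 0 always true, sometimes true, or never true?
Track d = LHS − RHS over the integers in [-1000, 1000]. Equality would need d = 0, but d changes sign only between consecutive integers, jumping over 0:
x = -1: LHS = 2·(-1) + 1 = -1; -1 = 0 — FAILS  (d = -1)
x = 0: LHS = 2·0 + 1 = 1; 1 = 0 — FAILS  (d = 1)
Away from these crossings d keeps a constant sign, and checking every integer in [-1000, 1000] confirms d ≠ 0 throughout. Hence the two sides are never equal, so the claimed relation (=) fails for every integer in [-1000, 1000].

No integer in the range satisfies it.

Answer: Never true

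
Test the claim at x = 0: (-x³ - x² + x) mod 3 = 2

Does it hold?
x = 0: LHS = (-0³ - 0² + 0) mod 3 = 0 mod 3 = 0; 0 = 2 — FAILS

The relation fails at x = 0, so x = 0 is a counterexample.

Answer: No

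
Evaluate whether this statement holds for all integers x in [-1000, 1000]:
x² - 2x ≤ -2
The claim fails at x = 0:
x = 0: LHS = 0² - 2·0 = 0; 0 ≤ -2 — FAILS

Because a single integer refutes it, the statement is false.

Answer: False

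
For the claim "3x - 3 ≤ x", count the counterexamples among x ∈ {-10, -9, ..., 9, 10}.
Counterexamples in [-10, 10]: {2, 3, 4, 5, 6, 7, 8, 9, 10}.

Counting them gives 9 values.

Answer: 9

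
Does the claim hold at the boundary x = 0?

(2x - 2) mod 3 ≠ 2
x = 0: LHS = (2·0 - 2) mod 3 = (-2) mod 3 = 1; 1 ≠ 2 — holds

The relation is satisfied at x = 0.

Answer: Yes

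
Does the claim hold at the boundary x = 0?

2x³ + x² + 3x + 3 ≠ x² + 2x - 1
x = 0: LHS = 2·0³ + 0² + 3·0 + 3 = 3, RHS = 0² + 2·0 - 1 = -1; 3 ≠ -1 — holds

The relation is satisfied at x = 0.

Answer: Yes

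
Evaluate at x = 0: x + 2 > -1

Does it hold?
x = 0: LHS = 0 + 2 = 2; 2 > -1 — holds

The relation is satisfied at x = 0.

Answer: Yes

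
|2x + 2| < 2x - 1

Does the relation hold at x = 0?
x = 0: LHS = |2·0 + 2| = |2| = 2, RHS = 2·0 - 1 = -1; 2 < -1 — FAILS

The relation fails at x = 0, so x = 0 is a counterexample.

Answer: No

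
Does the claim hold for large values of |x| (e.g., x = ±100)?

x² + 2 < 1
x = 100: LHS = 100² + 2 = 10002; 10002 < 1 — FAILS
x = -100: LHS = (-100)² + 2 = 10002; 10002 < 1 — FAILS

Answer: No, fails for both x = 100 and x = -100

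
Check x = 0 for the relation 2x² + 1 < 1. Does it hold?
x = 0: LHS = 2·0² + 1 = 1; 1 < 1 — FAILS

The relation fails at x = 0, so x = 0 is a counterexample.

Answer: No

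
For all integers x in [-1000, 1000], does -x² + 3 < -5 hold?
The claim fails at x = 0:
x = 0: LHS = -0² + 3 = 3; 3 < -5 — FAILS

Because a single integer refutes it, the statement is false.

Answer: False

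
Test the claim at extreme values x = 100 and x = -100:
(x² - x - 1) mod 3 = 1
x = 100: LHS = (100² - 100 - 1) mod 3 = 9899 mod 3 = 2; 2 = 1 — FAILS
x = -100: LHS = ((-100)² - (-100) - 1) mod 3 = 10099 mod 3 = 1; 1 = 1 — holds

Answer: Partially: fails for x = 100, holds for x = -100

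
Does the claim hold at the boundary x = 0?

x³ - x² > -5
x = 0: LHS = 0³ - 0² = 0; 0 > -5 — holds

The relation is satisfied at x = 0.

Answer: Yes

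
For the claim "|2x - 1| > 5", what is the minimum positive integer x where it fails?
Testing positive integers:
x = 1: LHS = |2·1 - 1| = |1| = 1; 1 > 5 — FAILS  ← smallest positive counterexample

Answer: x = 1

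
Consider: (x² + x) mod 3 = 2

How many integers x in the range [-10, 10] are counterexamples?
Counterexamples in [-10, 10]: {-10, -9, -7, -6, -4, -3, -1, 0, 2, 3, 5, 6, 8, 9}.

Counting them gives 14 values.

Answer: 14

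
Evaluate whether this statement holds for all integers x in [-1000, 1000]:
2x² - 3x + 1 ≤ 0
The claim fails at x = 0:
x = 0: LHS = 2·0² - 3·0 + 1 = 1; 1 ≤ 0 — FAILS

Because a single integer refutes it, the statement is false.

Answer: False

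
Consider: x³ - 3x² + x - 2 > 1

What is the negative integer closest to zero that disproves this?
Testing negative integers from -1 downward:
x = -1: LHS = (-1)³ - 3·(-1)² + (-1) - 2 = -7; -7 > 1 — FAILS  ← closest negative counterexample to 0

Answer: x = -1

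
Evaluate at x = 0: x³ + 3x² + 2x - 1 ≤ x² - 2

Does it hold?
x = 0: LHS = 0³ + 3·0² + 2·0 - 1 = -1, RHS = 0² - 2 = -2; -1 ≤ -2 — FAILS

The relation fails at x = 0, so x = 0 is a counterexample.

Answer: No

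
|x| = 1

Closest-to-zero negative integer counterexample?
Testing negative integers from -1 downward:
x = -1: LHS = |-1| = 1; 1 = 1 — holds
x = -2: LHS = |-2| = 2; 2 = 1 — FAILS  ← closest negative counterexample to 0

Answer: x = -2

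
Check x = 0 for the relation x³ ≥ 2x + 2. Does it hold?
x = 0: LHS = 0³ = 0, RHS = 2·0 + 2 = 2; 0 ≥ 2 — FAILS

The relation fails at x = 0, so x = 0 is a counterexample.

Answer: No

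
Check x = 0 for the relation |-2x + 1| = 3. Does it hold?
x = 0: LHS = |-2·0 + 1| = |1| = 1; 1 = 3 — FAILS

The relation fails at x = 0, so x = 0 is a counterexample.

Answer: No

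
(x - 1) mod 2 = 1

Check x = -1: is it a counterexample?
Substitute x = -1 into the relation:
x = -1: LHS = ((-1) - 1) mod 2 = (-2) mod 2 = 0; 0 = 1 — FAILS

Since the claim fails at x = -1, this value is a counterexample.

Answer: Yes, x = -1 is a counterexample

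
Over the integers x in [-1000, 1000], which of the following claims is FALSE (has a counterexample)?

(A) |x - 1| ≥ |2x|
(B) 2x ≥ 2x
(A) x = 1: LHS = |1 - 1| = |0| = 0, RHS = |2·1| = |2| = 2; 0 ≥ 2 — FAILS

(B) Over all integers in [-1000, 1000], LHS − RHS is smallest at x = 0, where it equals 0:
x = 0: LHS = 2·0 = 0, RHS = 2·0 = 0; 0 ≥ 0 — holds
At the ends of the range:
x = -1000: LHS = 2·(-1000) = -2000, RHS = 2·(-1000) = -2000; -2000 ≥ -2000 — holds
x = 1000: LHS = 2·1000 = 2000, RHS = 2·1000 = 2000; 2000 ≥ 2000 — holds
Hence LHS − RHS is never negative, i.e. LHS ≥ RHS throughout, so the relation holds for every integer in [-1000, 1000].

Only (A) has a counterexample.

Answer: A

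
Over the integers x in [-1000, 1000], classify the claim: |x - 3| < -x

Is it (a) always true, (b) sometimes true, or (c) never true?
Over all integers in [-1000, 1000], LHS − RHS is smallest at x = 0, where it equals 3:
x = 0: LHS = |0 - 3| = |-3| = 3, RHS = -0 = 0; 3 < 0 — FAILS
At the ends of the range:
x = -1000: LHS = |(-1000) - 3| = |-1003| = 1003, RHS = -(-1000) = 1000; 1003 < 1000 — FAILS
x = 1000: LHS = |1000 - 3| = |997| = 997; 997 < -1000 — FAILS
Hence LHS − RHS is never negative, i.e. LHS ≥ RHS throughout, so the claimed relation (<) fails for every integer in [-1000, 1000].

No integer in the range satisfies it.

Answer: Never true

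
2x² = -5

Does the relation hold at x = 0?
x = 0: LHS = 2·0² = 0; 0 = -5 — FAILS

The relation fails at x = 0, so x = 0 is a counterexample.

Answer: No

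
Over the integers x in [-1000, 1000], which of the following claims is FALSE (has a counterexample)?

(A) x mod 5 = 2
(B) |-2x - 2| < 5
(A) x = 0: LHS = 0 mod 5 = 0; 0 = 2 — FAILS
(B) x = 2: LHS = |-2·2 - 2| = |-6| = 6; 6 < 5 — FAILS

Answer: Both A and B are false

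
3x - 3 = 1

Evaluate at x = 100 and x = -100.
x = 100: LHS = 3·100 - 3 = 297; 297 = 1 — FAILS
x = -100: LHS = 3·(-100) - 3 = -303; -303 = 1 — FAILS

Answer: No, fails for both x = 100 and x = -100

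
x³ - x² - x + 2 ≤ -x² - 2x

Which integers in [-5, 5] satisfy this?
Holds for: {-5, -4, -3, -2, -1}
Fails for: {0, 1, 2, 3, 4, 5}

Answer: {-5, -4, -3, -2, -1}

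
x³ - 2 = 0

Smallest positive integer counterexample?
Testing positive integers:
x = 1: LHS = 1³ - 2 = -1; -1 = 0 — FAILS  ← smallest positive counterexample

Answer: x = 1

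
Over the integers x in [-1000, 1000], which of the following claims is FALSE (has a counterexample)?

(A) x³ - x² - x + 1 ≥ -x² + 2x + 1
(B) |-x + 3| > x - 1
(A) x = 1: LHS = 1³ - 1² - 1 + 1 = 0, RHS = -1² + 2·1 + 1 = 2; 0 ≥ 2 — FAILS
(B) x = 2: LHS = |-2 + 3| = |1| = 1, RHS = 2 - 1 = 1; 1 > 1 — FAILS

Answer: Both A and B are false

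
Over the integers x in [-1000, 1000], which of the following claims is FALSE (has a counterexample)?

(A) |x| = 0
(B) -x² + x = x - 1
(A) x = 1: LHS = |1| = 1; 1 = 0 — FAILS
(B) x = 0: LHS = -0² + 0 = 0, RHS = 0 - 1 = -1; 0 = -1 — FAILS

Answer: Both A and B are false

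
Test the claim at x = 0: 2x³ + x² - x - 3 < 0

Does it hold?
x = 0: LHS = 2·0³ + 0² - 0 - 3 = -3; -3 < 0 — holds

The relation is satisfied at x = 0.

Answer: Yes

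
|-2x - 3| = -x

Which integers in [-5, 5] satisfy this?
Holds for: {-3, -1}
Fails for: {-5, -4, -2, 0, 1, 2, 3, 4, 5}

Answer: {-3, -1}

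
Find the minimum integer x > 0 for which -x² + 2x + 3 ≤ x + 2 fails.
Testing positive integers:
x = 1: LHS = -1² + 2·1 + 3 = 4, RHS = 1 + 2 = 3; 4 ≤ 3 — FAILS  ← smallest positive counterexample

Answer: x = 1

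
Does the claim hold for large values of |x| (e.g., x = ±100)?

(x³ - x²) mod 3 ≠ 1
x = 100: LHS = (100³ - 100²) mod 3 = 990000 mod 3 = 0; 0 ≠ 1 — holds
x = -100: LHS = ((-100)³ - (-100)²) mod 3 = (-1010000) mod 3 = 1; 1 ≠ 1 — FAILS

Answer: Partially: holds for x = 100, fails for x = -100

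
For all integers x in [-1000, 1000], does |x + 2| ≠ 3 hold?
The claim fails at x = 1:
x = 1: LHS = |1 + 2| = |3| = 3; 3 ≠ 3 — FAILS

Because a single integer refutes it, the statement is false.

Answer: False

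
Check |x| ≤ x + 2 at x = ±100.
x = 100: LHS = |100| = 100, RHS = 100 + 2 = 102; 100 ≤ 102 — holds
x = -100: LHS = |-100| = 100, RHS = (-100) + 2 = -98; 100 ≤ -98 — FAILS

Answer: Partially: holds for x = 100, fails for x = -100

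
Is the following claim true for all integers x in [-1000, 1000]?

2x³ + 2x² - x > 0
The claim fails at x = 0:
x = 0: LHS = 2·0³ + 2·0² - 0 = 0; 0 > 0 — FAILS

Because a single integer refutes it, the statement is false.

Answer: False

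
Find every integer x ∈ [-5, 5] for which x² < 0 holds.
Over all integers in [-5, 5], LHS − RHS is smallest at x = 0, where it equals 0:
x = 0: LHS = 0² = 0; 0 < 0 — FAILS
At the ends of the range:
x = -5: LHS = (-5)² = 25; 25 < 0 — FAILS
x = 5: LHS = 5² = 25; 25 < 0 — FAILS
Hence LHS − RHS is never negative, i.e. LHS ≥ RHS throughout, so the claimed relation (<) fails for every integer in [-5, 5].

Answer: None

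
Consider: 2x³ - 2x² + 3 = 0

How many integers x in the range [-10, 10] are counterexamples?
Counterexamples in [-10, 10]: {-10, -9, -8, -7, -6, -5, -4, -3, -2, -1, 0, 1, 2, 3, 4, 5, 6, 7, 8, 9, 10}.

Counting them gives 21 values.

Answer: 21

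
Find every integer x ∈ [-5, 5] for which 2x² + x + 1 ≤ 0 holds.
Over all integers in [-5, 5], LHS − RHS is smallest at x = 0, where it equals 1:
x = 0: LHS = 2·0² + 0 + 1 = 1; 1 ≤ 0 — FAILS
At the ends of the range:
x = -5: LHS = 2·(-5)² + (-5) + 1 = 46; 46 ≤ 0 — FAILS
x = 5: LHS = 2·5² + 5 + 1 = 56; 56 ≤ 0 — FAILS
Hence LHS − RHS is never zero or negative, i.e. LHS > RHS throughout, so the claimed relation (≤) fails for every integer in [-5, 5].

Answer: None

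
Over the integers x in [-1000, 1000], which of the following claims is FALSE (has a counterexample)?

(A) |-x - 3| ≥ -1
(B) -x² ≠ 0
(A) An absolute value is never negative, so the left side is ≥ 0 for every x, while the right side is -1. Tightest case in [-1000, 1000] is x = -3:
x = -3: LHS = |-(-3) - 3| = |0| = 0; 0 ≥ -1 — holds
Hence LHS − RHS is never negative, i.e. LHS ≥ RHS throughout, so the relation holds for every integer in [-1000, 1000].

(B) x = 0: LHS = -0² = 0; 0 ≠ 0 — FAILS

Only (B) has a counterexample.

Answer: B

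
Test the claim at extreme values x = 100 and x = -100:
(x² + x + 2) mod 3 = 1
x = 100: LHS = (100² + 100 + 2) mod 3 = 10102 mod 3 = 1; 1 = 1 — holds
x = -100: LHS = ((-100)² + (-100) + 2) mod 3 = 9902 mod 3 = 2; 2 = 1 — FAILS

Answer: Partially: holds for x = 100, fails for x = -100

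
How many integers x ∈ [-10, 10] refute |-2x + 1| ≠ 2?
Track d = LHS − RHS over the integers in [-10, 10]. Equality would need d = 0, but d changes sign only between consecutive integers, jumping over 0:
x = -1: LHS = |-2·(-1) + 1| = |3| = 3; 3 ≠ 2 — holds  (d = 1)
x = 0: LHS = |-2·0 + 1| = |1| = 1; 1 ≠ 2 — holds  (d = -1)
x = 1: LHS = |-2·1 + 1| = |-1| = 1; 1 ≠ 2 — holds  (d = -1)
x = 2: LHS = |-2·2 + 1| = |-3| = 3; 3 ≠ 2 — holds  (d = 1)
Away from these crossings d keeps a constant sign, and checking every integer in [-10, 10] confirms d ≠ 0 throughout. Hence the two sides are never equal, so the relation holds for every integer in [-10, 10].

No counterexample appears in that range.

Answer: 0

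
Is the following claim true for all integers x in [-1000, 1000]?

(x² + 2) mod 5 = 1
The claim fails at x = 0:
x = 0: LHS = (0² + 2) mod 5 = 2 mod 5 = 2; 2 = 1 — FAILS

Because a single integer refutes it, the statement is false.

Answer: False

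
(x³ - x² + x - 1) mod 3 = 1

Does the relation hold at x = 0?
x = 0: LHS = (0³ - 0² + 0 - 1) mod 3 = (-1) mod 3 = 2; 2 = 1 — FAILS

The relation fails at x = 0, so x = 0 is a counterexample.

Answer: No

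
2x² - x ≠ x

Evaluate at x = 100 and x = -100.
x = 100: LHS = 2·100² - 100 = 19900; 19900 ≠ 100 — holds
x = -100: LHS = 2·(-100)² - (-100) = 20100; 20100 ≠ -100 — holds

Answer: Yes, holds for both x = 100 and x = -100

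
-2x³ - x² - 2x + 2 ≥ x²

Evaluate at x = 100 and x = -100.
x = 100: LHS = -2·100³ - 100² - 2·100 + 2 = -2010198, RHS = 100² = 10000; -2010198 ≥ 10000 — FAILS
x = -100: LHS = -2·(-100)³ - (-100)² - 2·(-100) + 2 = 1990202, RHS = (-100)² = 10000; 1990202 ≥ 10000 — holds

Answer: Partially: fails for x = 100, holds for x = -100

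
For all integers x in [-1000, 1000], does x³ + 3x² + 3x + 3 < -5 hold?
The claim fails at x = 0:
x = 0: LHS = 0³ + 3·0² + 3·0 + 3 = 3; 3 < -5 — FAILS

Because a single integer refutes it, the statement is false.

Answer: False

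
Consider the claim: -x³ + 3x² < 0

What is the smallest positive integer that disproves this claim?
Testing positive integers:
x = 1: LHS = -1³ + 3·1² = 2; 2 < 0 — FAILS  ← smallest positive counterexample

Answer: x = 1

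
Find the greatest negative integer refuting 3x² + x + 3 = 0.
Testing negative integers from -1 downward:
x = -1: LHS = 3·(-1)² + (-1) + 3 = 5; 5 = 0 — FAILS  ← closest negative counterexample to 0

Answer: x = -1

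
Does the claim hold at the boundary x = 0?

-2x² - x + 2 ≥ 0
x = 0: LHS = -2·0² - 0 + 2 = 2; 2 ≥ 0 — holds

The relation is satisfied at x = 0.

Answer: Yes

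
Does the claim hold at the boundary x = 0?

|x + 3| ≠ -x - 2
x = 0: LHS = |0 + 3| = |3| = 3, RHS = -0 - 2 = -2; 3 ≠ -2 — holds

The relation is satisfied at x = 0.

Answer: Yes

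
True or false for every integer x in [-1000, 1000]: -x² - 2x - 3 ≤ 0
Over all integers in [-1000, 1000], LHS − RHS is largest at x = -1, where it equals -2:
x = -1: LHS = -(-1)² - 2·(-1) - 3 = -2; -2 ≤ 0 — holds
At the ends of the range:
x = -1000: LHS = -(-1000)² - 2·(-1000) - 3 = -998003; -998003 ≤ 0 — holds
x = 1000: LHS = -1000² - 2·1000 - 3 = -1002003; -1002003 ≤ 0 — holds
Hence LHS − RHS is never positive, i.e. LHS ≤ RHS throughout, so the relation holds for every integer in [-1000, 1000].

No counterexample exists.

Answer: True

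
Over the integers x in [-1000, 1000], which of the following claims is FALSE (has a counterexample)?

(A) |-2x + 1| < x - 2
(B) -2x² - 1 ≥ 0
(A) x = 0: LHS = |-2·0 + 1| = |1| = 1, RHS = 0 - 2 = -2; 1 < -2 — FAILS
(B) x = 0: LHS = -2·0² - 1 = -1; -1 ≥ 0 — FAILS

Answer: Both A and B are false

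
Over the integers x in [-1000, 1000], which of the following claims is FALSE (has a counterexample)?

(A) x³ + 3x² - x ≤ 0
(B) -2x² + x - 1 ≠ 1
(A) x = 1: LHS = 1³ + 3·1² - 1 = 3; 3 ≤ 0 — FAILS

(B) Over all integers in [-1000, 1000], LHS − RHS is always negative; it is closest to 0 at x = 0, where it equals -2:
x = 0: LHS = -2·0² + 0 - 1 = -1; -1 ≠ 1 — holds
At the ends of the range:
x = -1000: LHS = -2·(-1000)² + (-1000) - 1 = -2001001; -2001001 ≠ 1 — holds
x = 1000: LHS = -2·1000² + 1000 - 1 = -1999001; -1999001 ≠ 1 — holds
Hence LHS − RHS is never 0, i.e. the two sides are never equal, so the relation holds for every integer in [-1000, 1000].

Only (A) has a counterexample.

Answer: A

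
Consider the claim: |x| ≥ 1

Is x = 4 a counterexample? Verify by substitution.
Substitute x = 4 into the relation:
x = 4: LHS = |4| = 4; 4 ≥ 1 — holds

The claim holds here, so x = 4 is not a counterexample. (A counterexample exists elsewhere, e.g. x = 0.)

Answer: No, x = 4 is not a counterexample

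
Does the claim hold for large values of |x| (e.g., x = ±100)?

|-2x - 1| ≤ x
x = 100: LHS = |-2·100 - 1| = |-201| = 201; 201 ≤ 100 — FAILS
x = -100: LHS = |-2·(-100) - 1| = |199| = 199; 199 ≤ -100 — FAILS

Answer: No, fails for both x = 100 and x = -100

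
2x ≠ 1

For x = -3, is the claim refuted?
Substitute x = -3 into the relation:
x = -3: LHS = 2·(-3) = -6; -6 ≠ 1 — holds

The relation holds at x = -3, so it is not a counterexample.

Answer: No, x = -3 is not a counterexample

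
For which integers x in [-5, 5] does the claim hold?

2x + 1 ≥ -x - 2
Holds for: {-1, 0, 1, 2, 3, 4, 5}
Fails for: {-5, -4, -3, -2}

Answer: {-1, 0, 1, 2, 3, 4, 5}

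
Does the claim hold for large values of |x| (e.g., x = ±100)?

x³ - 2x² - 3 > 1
x = 100: LHS = 100³ - 2·100² - 3 = 979997; 979997 > 1 — holds
x = -100: LHS = (-100)³ - 2·(-100)² - 3 = -1020003; -1020003 > 1 — FAILS

Answer: Partially: holds for x = 100, fails for x = -100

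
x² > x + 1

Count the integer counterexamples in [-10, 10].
Counterexamples in [-10, 10]: {0, 1}.

Counting them gives 2 values.

Answer: 2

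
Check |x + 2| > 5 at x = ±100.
x = 100: LHS = |100 + 2| = |102| = 102; 102 > 5 — holds
x = -100: LHS = |(-100) + 2| = |-98| = 98; 98 > 5 — holds

Answer: Yes, holds for both x = 100 and x = -100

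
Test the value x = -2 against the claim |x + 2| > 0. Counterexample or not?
Substitute x = -2 into the relation:
x = -2: LHS = |(-2) + 2| = |0| = 0; 0 > 0 — FAILS

Since the claim fails at x = -2, this value is a counterexample.

Answer: Yes, x = -2 is a counterexample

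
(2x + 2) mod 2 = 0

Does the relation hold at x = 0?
x = 0: LHS = (2·0 + 2) mod 2 = 2 mod 2 = 0; 0 = 0 — holds

The relation is satisfied at x = 0.

Answer: Yes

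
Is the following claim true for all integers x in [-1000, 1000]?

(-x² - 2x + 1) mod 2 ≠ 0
The claim fails at x = 1:
x = 1: LHS = (-1² - 2·1 + 1) mod 2 = (-2) mod 2 = 0; 0 ≠ 0 — FAILS

Because a single integer refutes it, the statement is false.

Answer: False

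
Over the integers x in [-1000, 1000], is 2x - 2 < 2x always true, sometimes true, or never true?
Over all integers in [-1000, 1000], LHS − RHS is largest at x = 0, where it equals -2:
x = 0: LHS = 2·0 - 2 = -2, RHS = 2·0 = 0; -2 < 0 — holds
At the ends of the range:
x = -1000: LHS = 2·(-1000) - 2 = -2002, RHS = 2·(-1000) = -2000; -2002 < -2000 — holds
x = 1000: LHS = 2·1000 - 2 = 1998, RHS = 2·1000 = 2000; 1998 < 2000 — holds
Hence LHS − RHS is never zero or positive, i.e. LHS < RHS throughout, so the relation holds for every integer in [-1000, 1000].

No counterexample exists.

Answer: Always true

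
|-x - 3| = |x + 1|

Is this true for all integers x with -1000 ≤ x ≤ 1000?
The claim fails at x = 0:
x = 0: LHS = |-0 - 3| = |-3| = 3, RHS = |0 + 1| = |1| = 1; 3 = 1 — FAILS

Because a single integer refutes it, the statement is false.

Answer: False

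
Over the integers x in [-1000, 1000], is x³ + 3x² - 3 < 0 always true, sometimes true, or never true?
Holds at x = 0: LHS = 0³ + 3·0² - 3 = -3; -3 < 0 — holds
Fails at x = 1: LHS = 1³ + 3·1² - 3 = 1; 1 < 0 — FAILS
It is satisfied by some integers in the range but not all.

Answer: Sometimes true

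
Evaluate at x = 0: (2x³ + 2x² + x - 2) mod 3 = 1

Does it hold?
x = 0: LHS = (2·0³ + 2·0² + 0 - 2) mod 3 = (-2) mod 3 = 1; 1 = 1 — holds

The relation is satisfied at x = 0.

Answer: Yes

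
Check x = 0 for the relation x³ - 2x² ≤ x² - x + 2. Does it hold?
x = 0: LHS = 0³ - 2·0² = 0, RHS = 0² - 0 + 2 = 2; 0 ≤ 2 — holds

The relation is satisfied at x = 0.

Answer: Yes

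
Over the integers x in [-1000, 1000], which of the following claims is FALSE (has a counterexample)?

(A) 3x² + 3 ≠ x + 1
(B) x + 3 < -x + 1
(A) Over all integers in [-1000, 1000], LHS − RHS is always positive; it is smallest at x = 0, where it equals 2:
x = 0: LHS = 3·0² + 3 = 3, RHS = 0 + 1 = 1; 3 ≠ 1 — holds
At the ends of the range:
x = -1000: LHS = 3·(-1000)² + 3 = 3000003, RHS = (-1000) + 1 = -999; 3000003 ≠ -999 — holds
x = 1000: LHS = 3·1000² + 3 = 3000003, RHS = 1000 + 1 = 1001; 3000003 ≠ 1001 — holds
Hence LHS − RHS is never 0, i.e. the two sides are never equal, so the relation holds for every integer in [-1000, 1000].

(B) x = 0: LHS = 0 + 3 = 3, RHS = -0 + 1 = 1; 3 < 1 — FAILS

Only (B) has a counterexample.

Answer: B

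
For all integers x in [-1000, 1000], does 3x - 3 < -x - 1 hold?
The claim fails at x = 1:
x = 1: LHS = 3·1 - 3 = 0, RHS = -1 - 1 = -2; 0 < -2 — FAILS

Because a single integer refutes it, the statement is false.

Answer: False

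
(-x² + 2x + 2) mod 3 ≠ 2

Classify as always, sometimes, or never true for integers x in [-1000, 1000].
Holds at x = 1: LHS = (-1² + 2·1 + 2) mod 3 = 3 mod 3 = 0; 0 ≠ 2 — holds
Fails at x = 0: LHS = (-0² + 2·0 + 2) mod 3 = 2 mod 3 = 2; 2 ≠ 2 — FAILS
It is satisfied by some integers in the range but not all.

Answer: Sometimes true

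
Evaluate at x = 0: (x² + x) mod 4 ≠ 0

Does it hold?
x = 0: LHS = (0² + 0) mod 4 = 0 mod 4 = 0; 0 ≠ 0 — FAILS

The relation fails at x = 0, so x = 0 is a counterexample.

Answer: No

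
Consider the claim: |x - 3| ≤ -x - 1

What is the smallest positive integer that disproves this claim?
Testing positive integers:
x = 1: LHS = |1 - 3| = |-2| = 2, RHS = -1 - 1 = -2; 2 ≤ -2 — FAILS  ← smallest positive counterexample

Answer: x = 1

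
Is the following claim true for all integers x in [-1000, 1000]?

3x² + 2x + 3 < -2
The claim fails at x = 0:
x = 0: LHS = 3·0² + 2·0 + 3 = 3; 3 < -2 — FAILS

Because a single integer refutes it, the statement is false.

Answer: False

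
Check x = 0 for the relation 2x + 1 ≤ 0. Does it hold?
x = 0: LHS = 2·0 + 1 = 1; 1 ≤ 0 — FAILS

The relation fails at x = 0, so x = 0 is a counterexample.

Answer: No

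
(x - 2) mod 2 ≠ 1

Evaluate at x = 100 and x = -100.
x = 100: LHS = (100 - 2) mod 2 = 98 mod 2 = 0; 0 ≠ 1 — holds
x = -100: LHS = ((-100) - 2) mod 2 = (-102) mod 2 = 0; 0 ≠ 1 — holds

Answer: Yes, holds for both x = 100 and x = -100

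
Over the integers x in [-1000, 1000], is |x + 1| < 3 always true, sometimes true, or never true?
Holds at x = 0: LHS = |0 + 1| = |1| = 1; 1 < 3 — holds
Fails at x = 2: LHS = |2 + 1| = |3| = 3; 3 < 3 — FAILS
It is satisfied by some integers in the range but not all.

Answer: Sometimes true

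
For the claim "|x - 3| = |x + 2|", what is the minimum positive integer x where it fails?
Testing positive integers:
x = 1: LHS = |1 - 3| = |-2| = 2, RHS = |1 + 2| = |3| = 3; 2 = 3 — FAILS  ← smallest positive counterexample

Answer: x = 1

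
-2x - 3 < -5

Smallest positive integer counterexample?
Testing positive integers:
x = 1: LHS = -2·1 - 3 = -5; -5 < -5 — FAILS  ← smallest positive counterexample

Answer: x = 1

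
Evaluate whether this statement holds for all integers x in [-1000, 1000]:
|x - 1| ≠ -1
An absolute value is never negative, so the left side is ≥ 0 for every x, while the right side is -1. Tightest case in [-1000, 1000] is x = 1:
x = 1: LHS = |1 - 1| = |0| = 0; 0 ≠ -1 — holds
Hence LHS − RHS is never 0, i.e. the two sides are never equal, so the relation holds for every integer in [-1000, 1000].

No counterexample exists.

Answer: True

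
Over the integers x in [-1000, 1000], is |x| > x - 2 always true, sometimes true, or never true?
Over all integers in [-1000, 1000], LHS − RHS is smallest at x = 0, where it equals 2:
x = 0: LHS = |0| = 0, RHS = 0 - 2 = -2; 0 > -2 — holds
At the ends of the range:
x = -1000: LHS = |-1000| = 1000, RHS = (-1000) - 2 = -1002; 1000 > -1002 — holds
x = 1000: LHS = |1000| = 1000, RHS = 1000 - 2 = 998; 1000 > 998 — holds
Hence LHS − RHS is never zero or negative, i.e. LHS > RHS throughout, so the relation holds for every integer in [-1000, 1000].

No counterexample exists.

Answer: Always true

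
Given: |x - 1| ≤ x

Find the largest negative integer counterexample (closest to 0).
Testing negative integers from -1 downward:
x = -1: LHS = |(-1) - 1| = |-2| = 2; 2 ≤ -1 — FAILS  ← closest negative counterexample to 0

Answer: x = -1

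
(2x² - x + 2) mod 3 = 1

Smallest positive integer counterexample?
Testing positive integers:
x = 1: LHS = (2·1² - 1 + 2) mod 3 = 3 mod 3 = 0; 0 = 1 — FAILS  ← smallest positive counterexample

Answer: x = 1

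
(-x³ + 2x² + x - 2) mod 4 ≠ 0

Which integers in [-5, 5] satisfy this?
Holds for: {-4, 0, 4}
Fails for: {-5, -3, -2, -1, 1, 2, 3, 5}

Answer: {-4, 0, 4}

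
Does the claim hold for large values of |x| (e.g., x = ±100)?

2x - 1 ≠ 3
x = 100: LHS = 2·100 - 1 = 199; 199 ≠ 3 — holds
x = -100: LHS = 2·(-100) - 1 = -201; -201 ≠ 3 — holds

Answer: Yes, holds for both x = 100 and x = -100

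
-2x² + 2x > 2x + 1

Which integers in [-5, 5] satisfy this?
Over all integers in [-5, 5], LHS − RHS is largest at x = 0, where it equals -1:
x = 0: LHS = -2·0² + 2·0 = 0, RHS = 2·0 + 1 = 1; 0 > 1 — FAILS
At the ends of the range:
x = -5: LHS = -2·(-5)² + 2·(-5) = -60, RHS = 2·(-5) + 1 = -9; -60 > -9 — FAILS
x = 5: LHS = -2·5² + 2·5 = -40, RHS = 2·5 + 1 = 11; -40 > 11 — FAILS
Hence LHS − RHS is never positive, i.e. LHS ≤ RHS throughout, so the claimed relation (>) fails for every integer in [-5, 5].

Answer: None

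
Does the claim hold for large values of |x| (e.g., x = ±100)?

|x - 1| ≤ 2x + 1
x = 100: LHS = |100 - 1| = |99| = 99, RHS = 2·100 + 1 = 201; 99 ≤ 201 — holds
x = -100: LHS = |(-100) - 1| = |-101| = 101, RHS = 2·(-100) + 1 = -199; 101 ≤ -199 — FAILS

Answer: Partially: holds for x = 100, fails for x = -100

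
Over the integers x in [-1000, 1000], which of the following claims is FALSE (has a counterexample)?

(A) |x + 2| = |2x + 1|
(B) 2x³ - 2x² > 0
(A) x = 0: LHS = |0 + 2| = |2| = 2, RHS = |2·0 + 1| = |1| = 1; 2 = 1 — FAILS
(B) x = 0: LHS = 2·0³ - 2·0² = 0; 0 > 0 — FAILS

Answer: Both A and B are false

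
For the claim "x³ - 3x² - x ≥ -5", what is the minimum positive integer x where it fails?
Testing positive integers:
x = 1: LHS = 1³ - 3·1² - 1 = -3; -3 ≥ -5 — holds
x = 2: LHS = 2³ - 3·2² - 2 = -6; -6 ≥ -5 — FAILS  ← smallest positive counterexample

Answer: x = 2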